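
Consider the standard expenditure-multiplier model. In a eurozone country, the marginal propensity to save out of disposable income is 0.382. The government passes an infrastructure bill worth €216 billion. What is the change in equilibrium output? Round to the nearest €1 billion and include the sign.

+€565 billion

MPC = 1 − MPS = 1 − 0.382 = 0.618.
Government-spending multiplier = 1/(1 − MPC) = 1/(1 − 0.618) = 1/0.382 ≈ 2.618.
ΔY = k × ΔG = (+€216 billion) / 0.382 ≈ +€565 billion.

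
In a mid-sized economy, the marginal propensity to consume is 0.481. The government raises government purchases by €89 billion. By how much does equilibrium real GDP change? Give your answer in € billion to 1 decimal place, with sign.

Government-spending multiplier = 1/(1 − MPC) = 1/(1 − 0.481) = 1/0.519 ≈ 1.927.
ΔY = k × ΔG = (+€89 billion) / 0.519 ≈ +€171.5 billion.

+€171.5 billion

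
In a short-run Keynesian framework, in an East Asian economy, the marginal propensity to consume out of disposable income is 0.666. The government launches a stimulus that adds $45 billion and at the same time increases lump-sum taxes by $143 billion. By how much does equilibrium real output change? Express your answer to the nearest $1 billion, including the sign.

−$150 billion

Expenditure multiplier = 1/(1 − MPC) = 1/(1 − 0.666) = 1/0.334 ≈ 2.994.
ΔG contributes k·ΔG = (+$45 billion) / 0.334 ≈ +$134.7 billion.
ΔT of +$143 billion changes first-round spending by −c·ΔT = −$95.238 billion, contributing k·(−c·ΔT) = (−$95.238 billion) / 0.334 ≈ −$285.1 billion.
Net ΔY = k(ΔG − c·ΔT) = (−$50.238 billion) / 0.334 ≈ −$150 billion.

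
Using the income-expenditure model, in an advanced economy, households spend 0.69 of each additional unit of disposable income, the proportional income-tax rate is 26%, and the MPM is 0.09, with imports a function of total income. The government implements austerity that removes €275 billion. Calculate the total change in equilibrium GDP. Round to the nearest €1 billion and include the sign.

−€475 billion

Spending multiplier = 1/(1 − c(1−t) + m) = 1/(1 − 0.69×0.74 + 0.09) = 1/0.5794 ≈ 1.726.
ΔY = k × ΔG = (−€275 billion) / 0.5794 ≈ −€475 billion.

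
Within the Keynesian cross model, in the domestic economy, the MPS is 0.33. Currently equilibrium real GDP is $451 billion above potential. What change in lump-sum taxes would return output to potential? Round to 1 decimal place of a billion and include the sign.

+$222.1 billion

MPC = 1 − MPS = 1 − 0.33 = 0.67.
Spending multiplier = 1/(1 − MPC) = 1/(1 − 0.67) = 1/0.33 ≈ 3.03.
Tax multiplier = −c·k = −0.67/0.33 ≈ −2.03. Need ΔY = −$451 billion, so ΔT = ΔY/(−c·k) = −(−$451 billion) × 0.33 / 0.67 ≈ +$222.1 billion.
The government should raise lump-sum taxes by $222.1 billion.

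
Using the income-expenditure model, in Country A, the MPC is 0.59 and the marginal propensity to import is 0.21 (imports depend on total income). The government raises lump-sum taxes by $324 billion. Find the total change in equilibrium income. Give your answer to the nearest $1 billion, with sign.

A lump-sum tax change of +$324 billion shifts disposable income by −$324 billion; first-round consumption changes by −c × ΔT = −0.59 × (+$324 billion) = −$191.16 billion.
Expenditure multiplier = 1/(1 − c + m) = 1/(1 − 0.59 + 0.21) = 1/0.62 ≈ 1.613.
The tax multiplier is −c × k ≈ −0.952, so ΔY = k × (−c·ΔT) = (−$191.16 billion) / 0.62 ≈ −$308 billion.

−$308 billion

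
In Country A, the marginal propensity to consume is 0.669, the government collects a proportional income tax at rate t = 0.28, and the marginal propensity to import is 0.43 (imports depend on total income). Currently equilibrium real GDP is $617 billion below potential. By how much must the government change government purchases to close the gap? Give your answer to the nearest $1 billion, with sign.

+$585 billion

Spending multiplier = 1/(1 − c(1−t) + m) = 1/(1 − 0.669×0.72 + 0.43) = 1/0.94832 ≈ 1.054.
Need ΔY = +$617 billion, so ΔG = ΔY/k = (+$617 billion) × 0.94832 ≈ +$585 billion.
The government should increase government purchases by $585 billion.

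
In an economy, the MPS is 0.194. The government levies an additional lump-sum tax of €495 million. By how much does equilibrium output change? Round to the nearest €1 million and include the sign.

−€2,057 million

MPC = 1 − MPS = 1 − 0.194 = 0.806.
A lump-sum tax change of +€495 million shifts disposable income by −€495 million; first-round consumption changes by −c × ΔT = −0.806 × (+€495 million) = −€398.97 million.
Expenditure multiplier = 1/(1 − MPC) = 1/(1 − 0.806) = 1/0.194 ≈ 5.155.
The tax multiplier is −c × k ≈ −4.155, so ΔY = k × (−c·ΔT) = (−€398.97 million) / 0.194 ≈ −€2,057 million.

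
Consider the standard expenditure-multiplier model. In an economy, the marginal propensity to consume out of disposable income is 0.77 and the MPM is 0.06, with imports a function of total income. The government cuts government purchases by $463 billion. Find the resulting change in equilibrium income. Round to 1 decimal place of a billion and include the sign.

Spending multiplier = 1/(1 − c + m) = 1/(1 − 0.77 + 0.06) = 1/0.29 ≈ 3.448.
ΔY = k × ΔG = (−$463 billion) / 0.29 ≈ −$1,596.6 billion.

−$1,596.6 billion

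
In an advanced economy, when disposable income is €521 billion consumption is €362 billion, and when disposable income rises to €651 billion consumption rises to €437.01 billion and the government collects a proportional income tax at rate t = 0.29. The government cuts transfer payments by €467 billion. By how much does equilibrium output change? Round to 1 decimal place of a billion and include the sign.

MPC = ΔC/ΔYd = (437.01 − 362)/(651 − 521) = 75.01/130 = 0.577.
The transfer change shifts disposable income by −€467 billion, so first-round consumption changes by c·ΔTR = 0.577 × (−€467 billion) = −€269.459 billion.
Expenditure multiplier = 1/(1 − c(1−t)) = 1/(1 − 0.577×0.71) = 1/0.59033 ≈ 1.694.
The transfer multiplier is c × k ≈ 0.977, so ΔY = k × (c·ΔTR) = (−€269.459 billion) / 0.59033 ≈ −€456.5 billion.

−€456.5 billion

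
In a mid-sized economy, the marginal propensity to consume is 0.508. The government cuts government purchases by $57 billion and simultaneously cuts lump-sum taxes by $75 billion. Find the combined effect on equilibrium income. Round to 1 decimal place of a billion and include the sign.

Expenditure multiplier = 1/(1 − MPC) = 1/(1 − 0.508) = 1/0.492 ≈ 2.033.
ΔG contributes k·ΔG = (−$57 billion) / 0.492 ≈ −$115.9 billion.
ΔT of −$75 billion changes first-round spending by −c·ΔT = +$38.1 billion, contributing k·(−c·ΔT) = (+$38.1 billion) / 0.492 ≈ +$77.4 billion.
Net ΔY = k(ΔG − c·ΔT) = (−$18.9 billion) / 0.492 ≈ −$38.4 billion.

−$38.4 billion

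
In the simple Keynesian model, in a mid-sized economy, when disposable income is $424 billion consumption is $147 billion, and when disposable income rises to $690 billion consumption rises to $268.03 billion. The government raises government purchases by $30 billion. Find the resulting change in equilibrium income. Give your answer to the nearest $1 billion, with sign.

MPC = ΔC/ΔYd = (268.03 − 147)/(690 − 424) = 121.03/266 = 0.455.
Spending multiplier = 1/(1 − MPC) = 1/(1 − 0.455) = 1/0.545 ≈ 1.835.
ΔY = k × ΔG = (+$30 billion) / 0.545 ≈ +$55 billion.

+$55 billion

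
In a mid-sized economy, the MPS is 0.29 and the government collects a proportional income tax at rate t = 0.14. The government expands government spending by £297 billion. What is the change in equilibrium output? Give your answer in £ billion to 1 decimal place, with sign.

MPC = 1 − MPS = 1 − 0.29 = 0.71.
Spending multiplier = 1/(1 − c(1−t)) = 1/(1 − 0.71×0.86) = 1/0.3894 ≈ 2.568.
ΔY = k × ΔG = (+£297 billion) / 0.3894 ≈ +£762.7 billion.

+£762.7 billion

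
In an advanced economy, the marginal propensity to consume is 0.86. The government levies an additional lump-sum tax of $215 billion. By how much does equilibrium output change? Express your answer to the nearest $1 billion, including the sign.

−$1,321 billion

A lump-sum tax change of +$215 billion shifts disposable income by −$215 billion; first-round consumption changes by −c × ΔT = −0.86 × (+$215 billion) = −$184.9 billion.
Expenditure multiplier = 1/(1 − MPC) = 1/(1 − 0.86) = 1/0.14 ≈ 7.143.
The tax multiplier is −c × k ≈ −6.143, so ΔY = k × (−c·ΔT) = (−$184.9 billion) / 0.14 ≈ −$1,321 billion.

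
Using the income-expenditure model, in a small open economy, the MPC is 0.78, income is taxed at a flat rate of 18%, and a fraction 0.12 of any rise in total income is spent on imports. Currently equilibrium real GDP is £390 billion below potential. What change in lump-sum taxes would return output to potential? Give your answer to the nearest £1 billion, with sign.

Spending multiplier = 1/(1 − c(1−t) + m) = 1/(1 − 0.78×0.82 + 0.12) = 1/0.4804 ≈ 2.082.
Tax multiplier = −c·k = −0.78/0.4804 ≈ −1.624. Need ΔY = +£390 billion, so ΔT = ΔY/(−c·k) = −(+£390 billion) × 0.4804 / 0.78 ≈ −£240 billion.
The government should cut lump-sum taxes by £240 billion.

−£240 billion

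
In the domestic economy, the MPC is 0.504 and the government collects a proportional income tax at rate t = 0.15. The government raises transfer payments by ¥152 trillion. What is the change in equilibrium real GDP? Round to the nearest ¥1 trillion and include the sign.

The transfer change shifts disposable income by +¥152 trillion, so first-round consumption changes by c·ΔTR = 0.504 × (+¥152 trillion) = +¥76.608 trillion.
Expenditure multiplier = 1/(1 − c(1−t)) = 1/(1 − 0.504×0.85) = 1/0.5716 ≈ 1.749.
The transfer multiplier is c × k ≈ 0.882, so ΔY = k × (c·ΔTR) = (+¥76.608 trillion) / 0.5716 ≈ +¥134 trillion.

+¥134 trillion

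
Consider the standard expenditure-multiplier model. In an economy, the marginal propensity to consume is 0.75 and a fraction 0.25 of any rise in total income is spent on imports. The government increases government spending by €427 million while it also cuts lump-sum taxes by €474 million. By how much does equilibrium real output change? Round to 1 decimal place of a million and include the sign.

+€1,565.0 million

Expenditure multiplier = 1/(1 − c + m) = 1/(1 − 0.75 + 0.25) = 1/0.5 = 2.
ΔG contributes k·ΔG = (+€427 million) / 0.5 = +€854 million.
ΔT of −€474 million changes first-round spending by −c·ΔT = +€355.5 million, contributing k·(−c·ΔT) = (+€355.5 million) / 0.5 = +€711 million.
Net ΔY = k(ΔG − c·ΔT) = (+€782.5 million) / 0.5 = +€1,565 million.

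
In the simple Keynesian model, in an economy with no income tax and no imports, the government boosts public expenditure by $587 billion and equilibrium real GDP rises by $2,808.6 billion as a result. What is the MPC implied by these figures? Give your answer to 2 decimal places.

Implied spending multiplier k = ΔY/ΔG = 2,808.6/587 ≈ 4.7847.
Since k = 1/(1 − MPC), MPC = 1 − 1/k = 1 − ΔG/ΔY = 1 − 587/2,808.6 ≈ 0.79.

0.79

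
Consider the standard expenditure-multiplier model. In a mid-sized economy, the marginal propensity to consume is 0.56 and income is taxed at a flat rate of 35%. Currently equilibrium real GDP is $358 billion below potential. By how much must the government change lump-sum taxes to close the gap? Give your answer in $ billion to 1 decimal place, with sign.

−$406.6 billion

Spending multiplier = 1/(1 − c(1−t)) = 1/(1 − 0.56×0.65) = 1/0.636 ≈ 1.572.
Tax multiplier = −c·k = −0.56/0.636 ≈ −0.881. Need ΔY = +$358 billion, so ΔT = ΔY/(−c·k) = −(+$358 billion) × 0.636 / 0.56 ≈ −$406.6 billion.
The government should cut lump-sum taxes by $406.6 billion.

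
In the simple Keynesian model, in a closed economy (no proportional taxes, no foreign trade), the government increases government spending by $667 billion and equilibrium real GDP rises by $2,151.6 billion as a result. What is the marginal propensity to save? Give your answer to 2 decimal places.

0.31

Implied spending multiplier k = ΔY/ΔG = 2,151.6/667 ≈ 3.2258.
Since k = 1/(1 − MPC), MPC = 1 − 1/k = 1 − ΔG/ΔY = 1 − 667/2,151.6 ≈ 0.69.
MPS = 1 − MPC = 0.31.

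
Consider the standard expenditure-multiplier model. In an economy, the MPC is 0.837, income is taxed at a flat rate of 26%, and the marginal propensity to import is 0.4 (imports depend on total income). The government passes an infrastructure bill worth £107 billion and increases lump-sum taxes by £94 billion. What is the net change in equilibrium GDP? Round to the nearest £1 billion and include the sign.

Expenditure multiplier = 1/(1 − c(1−t) + m) = 1/(1 − 0.837×0.74 + 0.4) = 1/0.78062 ≈ 1.281.
ΔG contributes k·ΔG = (+£107 billion) / 0.78062 ≈ +£137.1 billion.
ΔT of +£94 billion changes first-round spending by −c·ΔT = −£78.678 billion, contributing k·(−c·ΔT) = (−£78.678 billion) / 0.78062 ≈ −£100.8 billion.
Net ΔY = k(ΔG − c·ΔT) = (+£28.322 billion) / 0.78062 ≈ +£36 billion.

+£36 billion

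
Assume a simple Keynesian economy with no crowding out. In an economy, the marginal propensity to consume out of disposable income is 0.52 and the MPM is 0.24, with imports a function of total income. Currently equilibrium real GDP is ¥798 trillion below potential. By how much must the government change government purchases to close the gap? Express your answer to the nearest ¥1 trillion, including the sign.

Spending multiplier = 1/(1 − c + m) = 1/(1 − 0.52 + 0.24) = 1/0.72 ≈ 1.389.
Need ΔY = +¥798 trillion, so ΔG = ΔY/k = (+¥798 trillion) × 0.72 ≈ +¥575 trillion.
The government should increase government purchases by ¥575 trillion.

+¥575 trillion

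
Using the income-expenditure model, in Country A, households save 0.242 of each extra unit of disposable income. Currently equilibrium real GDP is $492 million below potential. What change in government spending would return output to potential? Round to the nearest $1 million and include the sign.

+$119 million

MPC = 1 − MPS = 1 − 0.242 = 0.758.
Spending multiplier = 1/(1 − MPC) = 1/(1 − 0.758) = 1/0.242 ≈ 4.132.
Need ΔY = +$492 million, so ΔG = ΔY/k = (+$492 million) × 0.242 ≈ +$119 million.
The government should increase government spending by $119 million.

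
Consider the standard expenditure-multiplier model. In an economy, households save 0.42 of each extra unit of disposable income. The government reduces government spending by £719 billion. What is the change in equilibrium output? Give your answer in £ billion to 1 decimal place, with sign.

MPC = 1 − MPS = 1 − 0.42 = 0.58.
Expenditure multiplier = 1/(1 − MPC) = 1/(1 − 0.58) = 1/0.42 ≈ 2.381.
ΔY = k × ΔG = (−£719 billion) / 0.42 ≈ −£1,711.9 billion.

−£1,711.9 billion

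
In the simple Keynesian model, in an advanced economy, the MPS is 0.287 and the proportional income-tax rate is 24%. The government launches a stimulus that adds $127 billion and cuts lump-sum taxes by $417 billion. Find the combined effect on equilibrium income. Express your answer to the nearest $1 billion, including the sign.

+$926 billion

MPC = 1 − MPS = 1 − 0.287 = 0.713.
Expenditure multiplier = 1/(1 − c(1−t)) = 1/(1 − 0.713×0.76) = 1/0.45812 ≈ 2.183.
ΔG contributes k·ΔG = (+$127 billion) / 0.45812 ≈ +$277.2 billion.
ΔT of −$417 billion changes first-round spending by −c·ΔT = +$297.321 billion, contributing k·(−c·ΔT) = (+$297.321 billion) / 0.45812 ≈ +$649 billion.
Net ΔY = k(ΔG − c·ΔT) = (+$424.321 billion) / 0.45812 ≈ +$926 billion.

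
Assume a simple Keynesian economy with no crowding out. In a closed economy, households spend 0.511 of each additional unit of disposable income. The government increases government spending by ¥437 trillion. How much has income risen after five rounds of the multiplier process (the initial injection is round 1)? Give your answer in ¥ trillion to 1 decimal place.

¥862.5 trillion

Round 1 adds ΔG = ¥437 trillion; each later round is MPC = 0.511 times the previous.
After 5 rounds: 437 + 223.307 + 114.109877 + 58.310147147 + 29.796485192117 = ΔG·(1 − c^5)/(1 − c) = 437 × (1 − 0.034842114263551)/0.489 ≈ ¥862.5 trillion.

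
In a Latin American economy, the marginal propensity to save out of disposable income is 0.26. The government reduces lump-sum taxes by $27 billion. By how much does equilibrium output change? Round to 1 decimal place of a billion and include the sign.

+$76.8 billion

MPC = 1 − MPS = 1 − 0.26 = 0.74.
A lump-sum tax change of −$27 billion shifts disposable income by +$27 billion; first-round consumption changes by −c × ΔT = −0.74 × (−$27 billion) = +$19.98 billion.
Expenditure multiplier = 1/(1 − MPC) = 1/(1 − 0.74) = 1/0.26 ≈ 3.846.
The tax multiplier is −c × k ≈ −2.846, so ΔY = k × (−c·ΔT) = (+$19.98 billion) / 0.26 ≈ +$76.8 billion.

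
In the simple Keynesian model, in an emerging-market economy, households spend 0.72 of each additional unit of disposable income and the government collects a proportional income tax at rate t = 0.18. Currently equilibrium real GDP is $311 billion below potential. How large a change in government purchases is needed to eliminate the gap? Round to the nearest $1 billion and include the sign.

+$127 billion

Spending multiplier = 1/(1 − c(1−t)) = 1/(1 − 0.72×0.82) = 1/0.4096 ≈ 2.441.
Need ΔY = +$311 billion, so ΔG = ΔY/k = (+$311 billion) × 0.4096 ≈ +$127 billion.
The government should increase government purchases by $127 billion.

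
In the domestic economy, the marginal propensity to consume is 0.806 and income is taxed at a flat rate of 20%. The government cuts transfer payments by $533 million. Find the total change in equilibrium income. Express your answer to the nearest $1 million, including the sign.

The transfer change shifts disposable income by −$533 million, so first-round consumption changes by c·ΔTR = 0.806 × (−$533 million) = −$429.598 million.
Expenditure multiplier = 1/(1 − c(1−t)) = 1/(1 − 0.806×0.8) = 1/0.3552 ≈ 2.815.
The transfer multiplier is c × k ≈ 2.269, so ΔY = k × (c·ΔTR) = (−$429.598 million) / 0.3552 ≈ −$1,209 million.

−$1,209 million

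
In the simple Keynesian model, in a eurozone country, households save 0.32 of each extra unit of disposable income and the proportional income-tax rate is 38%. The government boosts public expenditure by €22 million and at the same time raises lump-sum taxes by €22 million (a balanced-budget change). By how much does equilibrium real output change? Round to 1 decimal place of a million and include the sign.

MPC = 1 − MPS = 1 − 0.32 = 0.68.
Expenditure multiplier = 1/(1 − c(1−t)) = 1/(1 − 0.68×0.62) = 1/0.5784 ≈ 1.729.
ΔG contributes k·ΔG = (+€22 million) / 0.5784 ≈ +€38 million.
ΔT of +€22 million changes first-round spending by −c·ΔT = −€14.96 million, contributing k·(−c·ΔT) = (−€14.96 million) / 0.5784 ≈ −€25.9 million.
Net ΔY = k(ΔG − c·ΔT) = (+€7.04 million) / 0.5784 ≈ +€12.2 million.

+€12.2 million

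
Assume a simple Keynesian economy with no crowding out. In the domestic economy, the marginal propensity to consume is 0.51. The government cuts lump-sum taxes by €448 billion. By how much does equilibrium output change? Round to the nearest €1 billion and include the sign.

+€466 billion

A lump-sum tax change of −€448 billion shifts disposable income by +€448 billion; first-round consumption changes by −c × ΔT = −0.51 × (−€448 billion) = +€228.48 billion.
Expenditure multiplier = 1/(1 − MPC) = 1/(1 − 0.51) = 1/0.49 ≈ 2.041.
The tax multiplier is −c × k ≈ −1.041, so ΔY = k × (−c·ΔT) = (+€228.48 billion) / 0.49 ≈ +€466 billion.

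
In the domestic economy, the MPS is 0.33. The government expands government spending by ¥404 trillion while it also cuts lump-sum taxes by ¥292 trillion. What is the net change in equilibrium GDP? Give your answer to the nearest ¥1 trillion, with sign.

+¥1,817 trillion

MPC = 1 − MPS = 1 − 0.33 = 0.67.
Expenditure multiplier = 1/(1 − MPC) = 1/(1 − 0.67) = 1/0.33 ≈ 3.03.
ΔG contributes k·ΔG = (+¥404 trillion) / 0.33 ≈ +¥1,224.2 trillion.
ΔT of −¥292 trillion changes first-round spending by −c·ΔT = +¥195.64 trillion, contributing k·(−c·ΔT) = (+¥195.64 trillion) / 0.33 ≈ +¥592.8 trillion.
Net ΔY = k(ΔG − c·ΔT) = (+¥599.64 trillion) / 0.33 ≈ +¥1,817 trillion.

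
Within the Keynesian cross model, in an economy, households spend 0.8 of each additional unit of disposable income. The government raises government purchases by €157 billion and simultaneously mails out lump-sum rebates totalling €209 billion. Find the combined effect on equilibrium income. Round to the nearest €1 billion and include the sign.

Expenditure multiplier = 1/(1 − MPC) = 1/(1 − 0.8) = 1/0.2 = 5.
ΔG contributes k·ΔG = (+€157 billion) / 0.2 = +€785 billion.
ΔT of −€209 billion changes first-round spending by −c·ΔT = +€167.2 billion, contributing k·(−c·ΔT) = (+€167.2 billion) / 0.2 = +€836 billion.
Net ΔY = k(ΔG − c·ΔT) = (+€324.2 billion) / 0.2 = +€1,621 billion.

+€1,621 billion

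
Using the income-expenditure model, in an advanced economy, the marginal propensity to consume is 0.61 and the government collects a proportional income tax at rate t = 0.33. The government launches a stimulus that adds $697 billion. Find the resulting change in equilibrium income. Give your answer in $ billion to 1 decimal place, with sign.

Spending multiplier = 1/(1 − c(1−t)) = 1/(1 − 0.61×0.67) = 1/0.5913 ≈ 1.691.
ΔY = k × ΔG = (+$697 billion) / 0.5913 ≈ +$1,178.8 billion.

+$1,178.8 billion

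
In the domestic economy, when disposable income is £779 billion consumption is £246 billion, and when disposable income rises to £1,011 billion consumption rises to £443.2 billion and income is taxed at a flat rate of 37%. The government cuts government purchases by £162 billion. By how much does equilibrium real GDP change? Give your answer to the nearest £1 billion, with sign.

MPC = ΔC/ΔYd = (443.2 − 246)/(1,011 − 779) = 197.2/232 = 0.85.
Government-spending multiplier = 1/(1 − c(1−t)) = 1/(1 − 0.85×0.63) = 1/0.4645 ≈ 2.153.
ΔY = k × ΔG = (−£162 billion) / 0.4645 ≈ −£349 billion.

−£349 billion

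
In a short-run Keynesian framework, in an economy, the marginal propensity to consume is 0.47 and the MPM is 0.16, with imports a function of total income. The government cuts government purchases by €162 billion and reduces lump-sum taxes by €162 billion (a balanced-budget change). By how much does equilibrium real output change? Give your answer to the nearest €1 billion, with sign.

Expenditure multiplier = 1/(1 − c + m) = 1/(1 − 0.47 + 0.16) = 1/0.69 ≈ 1.449.
ΔG contributes k·ΔG = (−€162 billion) / 0.69 ≈ −€234.8 billion.
ΔT of −€162 billion changes first-round spending by −c·ΔT = +€76.14 billion, contributing k·(−c·ΔT) = (+€76.14 billion) / 0.69 ≈ +€110.3 billion.
Net ΔY = k(ΔG − c·ΔT) = (−€85.86 billion) / 0.69 ≈ −€124 billion.

−€124 billion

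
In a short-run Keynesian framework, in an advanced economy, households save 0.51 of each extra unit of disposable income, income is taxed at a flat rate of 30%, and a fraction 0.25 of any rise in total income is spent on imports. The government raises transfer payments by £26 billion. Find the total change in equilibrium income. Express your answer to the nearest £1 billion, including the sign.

+£14 billion

MPC = 1 − MPS = 1 − 0.51 = 0.49.
The transfer change shifts disposable income by +£26 billion, so first-round consumption changes by c·ΔTR = 0.49 × (+£26 billion) = +£12.74 billion.
Expenditure multiplier = 1/(1 − c(1−t) + m) = 1/(1 − 0.49×0.7 + 0.25) = 1/0.907 ≈ 1.103.
The transfer multiplier is c × k ≈ 0.54, so ΔY = k × (c·ΔTR) = (+£12.74 billion) / 0.907 ≈ +£14 billion.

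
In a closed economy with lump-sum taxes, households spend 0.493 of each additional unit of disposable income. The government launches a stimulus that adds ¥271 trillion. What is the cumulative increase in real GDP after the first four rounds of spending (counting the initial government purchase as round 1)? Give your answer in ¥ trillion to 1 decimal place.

¥502.9 trillion

Round 1 adds ΔG = ¥271 trillion; each later round is MPC = 0.493 times the previous.
After 4 rounds: 271 + 133.603 + 65.866279 + 32.472075547 = ΔG·(1 − c^4)/(1 − c) = 271 × (1 − 0.059072816401)/0.507 ≈ ¥502.9 trillion.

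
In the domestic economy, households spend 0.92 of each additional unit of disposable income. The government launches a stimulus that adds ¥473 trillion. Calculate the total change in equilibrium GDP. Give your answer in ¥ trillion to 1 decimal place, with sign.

Spending multiplier = 1/(1 − MPC) = 1/(1 − 0.92) = 1/0.08 = 12.5.
ΔY = k × ΔG = (+¥473 trillion) / 0.08 = +¥5,912.5 trillion.

+¥5,912.5 trillion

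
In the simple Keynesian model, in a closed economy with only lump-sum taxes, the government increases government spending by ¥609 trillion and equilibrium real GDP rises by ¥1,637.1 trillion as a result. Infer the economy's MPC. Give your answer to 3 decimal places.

Implied spending multiplier k = ΔY/ΔG = 1,637.1/609 ≈ 2.6882.
Since k = 1/(1 − MPC), MPC = 1 − 1/k = 1 − ΔG/ΔY = 1 − 609/1,637.1 ≈ 0.628.

0.628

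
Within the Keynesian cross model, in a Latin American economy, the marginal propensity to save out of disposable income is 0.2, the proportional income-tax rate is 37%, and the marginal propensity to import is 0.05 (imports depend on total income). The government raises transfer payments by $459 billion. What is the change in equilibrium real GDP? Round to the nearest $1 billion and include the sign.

MPC = 1 − MPS = 1 − 0.2 = 0.8.
The transfer change shifts disposable income by +$459 billion, so first-round consumption changes by c·ΔTR = 0.8 × (+$459 billion) = +$367.2 billion.
Expenditure multiplier = 1/(1 − c(1−t) + m) = 1/(1 − 0.8×0.63 + 0.05) = 1/0.546 ≈ 1.832.
The transfer multiplier is c × k ≈ 1.465, so ΔY = k × (c·ΔTR) = (+$367.2 billion) / 0.546 ≈ +$673 billion.

+$673 billion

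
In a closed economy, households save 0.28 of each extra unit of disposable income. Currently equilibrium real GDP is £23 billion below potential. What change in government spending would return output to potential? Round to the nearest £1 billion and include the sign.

+£6 billion

MPC = 1 − MPS = 1 − 0.28 = 0.72.
Spending multiplier = 1/(1 − MPC) = 1/(1 − 0.72) = 1/0.28 ≈ 3.571.
Need ΔY = +£23 billion, so ΔG = ΔY/k = (+£23 billion) × 0.28 ≈ +£6 billion.
The government should increase government spending by £6 billion.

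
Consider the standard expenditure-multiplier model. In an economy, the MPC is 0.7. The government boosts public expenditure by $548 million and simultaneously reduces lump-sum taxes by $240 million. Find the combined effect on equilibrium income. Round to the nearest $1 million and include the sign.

Expenditure multiplier = 1/(1 − MPC) = 1/(1 − 0.7) = 1/0.3 ≈ 3.333.
ΔG contributes k·ΔG = (+$548 million) / 0.3 ≈ +$1,826.7 million.
ΔT of −$240 million changes first-round spending by −c·ΔT = +$168 million, contributing k·(−c·ΔT) = (+$168 million) / 0.3 = +$560 million.
Net ΔY = k(ΔG − c·ΔT) = (+$716 million) / 0.3 ≈ +$2,387 million.

+$2,387 million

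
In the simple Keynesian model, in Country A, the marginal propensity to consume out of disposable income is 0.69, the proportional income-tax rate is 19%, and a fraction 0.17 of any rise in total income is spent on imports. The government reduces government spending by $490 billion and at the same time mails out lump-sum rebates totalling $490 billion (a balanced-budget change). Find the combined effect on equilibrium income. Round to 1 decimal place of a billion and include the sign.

Expenditure multiplier = 1/(1 − c(1−t) + m) = 1/(1 − 0.69×0.81 + 0.17) = 1/0.6111 ≈ 1.636.
ΔG contributes k·ΔG = (−$490 billion) / 0.6111 ≈ −$801.8 billion.
ΔT of −$490 billion changes first-round spending by −c·ΔT = +$338.1 billion, contributing k·(−c·ΔT) = (+$338.1 billion) / 0.6111 ≈ +$553.3 billion.
Net ΔY = k(ΔG − c·ΔT) = (−$151.9 billion) / 0.6111 ≈ −$248.6 billion.

−$248.6 billion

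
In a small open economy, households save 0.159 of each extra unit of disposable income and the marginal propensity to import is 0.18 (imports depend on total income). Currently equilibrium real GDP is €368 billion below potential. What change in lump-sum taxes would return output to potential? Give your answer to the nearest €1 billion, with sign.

MPC = 1 − MPS = 1 − 0.159 = 0.841.
Spending multiplier = 1/(1 − c + m) = 1/(1 − 0.841 + 0.18) = 1/0.339 ≈ 2.95.
Tax multiplier = −c·k = −0.841/0.339 ≈ −2.481. Need ΔY = +€368 billion, so ΔT = ΔY/(−c·k) = −(+€368 billion) × 0.339 / 0.841 ≈ −€148 billion.
The government should cut lump-sum taxes by €148 billion.

−€148 billion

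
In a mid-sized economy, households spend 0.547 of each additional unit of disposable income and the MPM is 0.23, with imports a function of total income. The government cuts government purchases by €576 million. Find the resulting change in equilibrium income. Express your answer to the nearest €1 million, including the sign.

Expenditure multiplier = 1/(1 − c + m) = 1/(1 − 0.547 + 0.23) = 1/0.683 ≈ 1.464.
ΔY = k × ΔG = (−€576 million) / 0.683 ≈ −€843 million.

−€843 million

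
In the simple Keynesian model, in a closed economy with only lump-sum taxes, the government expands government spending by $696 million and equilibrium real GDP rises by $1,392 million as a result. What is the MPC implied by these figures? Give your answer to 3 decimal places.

Implied spending multiplier k = ΔY/ΔG = 1,392/696 = 2.
Since k = 1/(1 − MPC), MPC = 1 − 1/k = 1 − ΔG/ΔY = 1 − 696/1,392 = 0.500.

0.500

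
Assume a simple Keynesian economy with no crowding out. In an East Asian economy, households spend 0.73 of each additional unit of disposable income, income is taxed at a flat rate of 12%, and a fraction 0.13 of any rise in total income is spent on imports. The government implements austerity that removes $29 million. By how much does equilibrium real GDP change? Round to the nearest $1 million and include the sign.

Government-spending multiplier = 1/(1 − c(1−t) + m) = 1/(1 − 0.73×0.88 + 0.13) = 1/0.4876 ≈ 2.051.
ΔY = k × ΔG = (−$29 million) / 0.4876 ≈ −$59 million.

−$59 million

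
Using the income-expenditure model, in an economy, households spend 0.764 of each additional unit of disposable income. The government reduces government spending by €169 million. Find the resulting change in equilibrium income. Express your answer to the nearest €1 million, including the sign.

−€716 million

Expenditure multiplier = 1/(1 − MPC) = 1/(1 − 0.764) = 1/0.236 ≈ 4.237.
ΔY = k × ΔG = (−€169 million) / 0.236 ≈ −€716 million.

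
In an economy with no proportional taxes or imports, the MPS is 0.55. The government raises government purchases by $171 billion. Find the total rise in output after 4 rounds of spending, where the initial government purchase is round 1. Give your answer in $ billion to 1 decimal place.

MPC = 1 − MPS = 1 − 0.55 = 0.45.
Round 1 adds ΔG = $171 billion; each later round is MPC = 0.45 times the previous.
After 4 rounds: 171 + 76.95 + 34.6275 + 15.582375 = ΔG·(1 − c^4)/(1 − c) = 171 × (1 − 0.04100625)/0.55 ≈ $298.2 billion.

$298.2 billion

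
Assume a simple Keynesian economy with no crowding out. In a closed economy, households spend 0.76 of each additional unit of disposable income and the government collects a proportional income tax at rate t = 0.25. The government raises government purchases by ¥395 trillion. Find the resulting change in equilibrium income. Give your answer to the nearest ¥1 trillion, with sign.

Government-spending multiplier = 1/(1 − c(1−t)) = 1/(1 − 0.76×0.75) = 1/0.43 ≈ 2.326.
ΔY = k × ΔG = (+¥395 trillion) / 0.43 ≈ +¥919 trillion.

+¥919 trillion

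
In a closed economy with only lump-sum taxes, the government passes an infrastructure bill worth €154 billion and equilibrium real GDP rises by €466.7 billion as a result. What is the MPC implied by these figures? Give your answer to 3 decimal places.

0.670

Implied spending multiplier k = ΔY/ΔG = 466.7/154 ≈ 3.0305.
Since k = 1/(1 − MPC), MPC = 1 − 1/k = 1 − ΔG/ΔY = 1 − 154/466.7 ≈ 0.670.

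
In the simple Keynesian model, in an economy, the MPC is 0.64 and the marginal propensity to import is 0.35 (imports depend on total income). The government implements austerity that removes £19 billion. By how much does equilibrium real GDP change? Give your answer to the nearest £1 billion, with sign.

Expenditure multiplier = 1/(1 − c + m) = 1/(1 − 0.64 + 0.35) = 1/0.71 ≈ 1.408.
ΔY = k × ΔG = (−£19 billion) / 0.71 ≈ −£27 billion.

−£27 billion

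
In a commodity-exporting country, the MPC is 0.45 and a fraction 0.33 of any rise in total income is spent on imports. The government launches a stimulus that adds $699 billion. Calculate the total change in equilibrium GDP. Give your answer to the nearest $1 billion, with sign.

+$794 billion

Expenditure multiplier = 1/(1 − c + m) = 1/(1 − 0.45 + 0.33) = 1/0.88 ≈ 1.136.
ΔY = k × ΔG = (+$699 billion) / 0.88 ≈ +$794 billion.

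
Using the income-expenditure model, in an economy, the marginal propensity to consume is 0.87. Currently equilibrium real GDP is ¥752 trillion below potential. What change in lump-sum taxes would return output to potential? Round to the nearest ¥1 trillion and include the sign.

Spending multiplier = 1/(1 − MPC) = 1/(1 − 0.87) = 1/0.13 ≈ 7.692.
Tax multiplier = −c·k = −0.87/0.13 ≈ −6.692. Need ΔY = +¥752 trillion, so ΔT = ΔY/(−c·k) = −(+¥752 trillion) × 0.13 / 0.87 ≈ −¥112 trillion.
The government should cut lump-sum taxes by ¥112 trillion.

−¥112 trillion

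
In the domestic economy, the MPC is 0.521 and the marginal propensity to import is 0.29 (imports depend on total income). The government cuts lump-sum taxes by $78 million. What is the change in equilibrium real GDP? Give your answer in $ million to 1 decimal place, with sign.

+$52.8 million

A lump-sum tax change of −$78 million shifts disposable income by +$78 million; first-round consumption changes by −c × ΔT = −0.521 × (−$78 million) = +$40.638 million.
Expenditure multiplier = 1/(1 − c + m) = 1/(1 − 0.521 + 0.29) = 1/0.769 ≈ 1.3.
The tax multiplier is −c × k ≈ −0.678, so ΔY = k × (−c·ΔT) = (+$40.638 million) / 0.769 ≈ +$52.8 million.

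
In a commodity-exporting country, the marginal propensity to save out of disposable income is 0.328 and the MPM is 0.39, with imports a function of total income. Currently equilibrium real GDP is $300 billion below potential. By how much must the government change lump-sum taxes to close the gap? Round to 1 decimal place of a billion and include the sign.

−$320.5 billion

MPC = 1 − MPS = 1 − 0.328 = 0.672.
Spending multiplier = 1/(1 − c + m) = 1/(1 − 0.672 + 0.39) = 1/0.718 ≈ 1.393.
Tax multiplier = −c·k = −0.672/0.718 ≈ −0.936. Need ΔY = +$300 billion, so ΔT = ΔY/(−c·k) = −(+$300 billion) × 0.718 / 0.672 ≈ −$320.5 billion.
The government should cut lump-sum taxes by $320.5 billion.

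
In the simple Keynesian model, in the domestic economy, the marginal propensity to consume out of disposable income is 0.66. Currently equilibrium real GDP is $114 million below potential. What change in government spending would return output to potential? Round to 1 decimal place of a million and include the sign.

+$38.8 million

Spending multiplier = 1/(1 − MPC) = 1/(1 − 0.66) = 1/0.34 ≈ 2.941.
Need ΔY = +$114 million, so ΔG = ΔY/k = (+$114 million) × 0.34 ≈ +$38.8 million.
The government should increase government spending by $38.8 million.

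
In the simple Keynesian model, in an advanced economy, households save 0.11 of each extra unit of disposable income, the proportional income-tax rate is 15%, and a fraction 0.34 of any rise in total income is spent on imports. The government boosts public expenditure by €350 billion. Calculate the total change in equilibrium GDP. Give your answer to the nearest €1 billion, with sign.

MPC = 1 − MPS = 1 − 0.11 = 0.89.
Spending multiplier = 1/(1 − c(1−t) + m) = 1/(1 − 0.89×0.85 + 0.34) = 1/0.5835 ≈ 1.714.
ΔY = k × ΔG = (+€350 billion) / 0.5835 ≈ +€600 billion.

+€600 billion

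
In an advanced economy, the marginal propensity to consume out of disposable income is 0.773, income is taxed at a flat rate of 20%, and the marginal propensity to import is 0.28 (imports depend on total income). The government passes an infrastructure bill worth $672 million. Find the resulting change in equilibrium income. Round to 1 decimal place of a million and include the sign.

+$1,015.7 million

Government-spending multiplier = 1/(1 − c(1−t) + m) = 1/(1 − 0.773×0.8 + 0.28) = 1/0.6616 ≈ 1.511.
ΔY = k × ΔG = (+$672 million) / 0.6616 ≈ +$1,015.7 million.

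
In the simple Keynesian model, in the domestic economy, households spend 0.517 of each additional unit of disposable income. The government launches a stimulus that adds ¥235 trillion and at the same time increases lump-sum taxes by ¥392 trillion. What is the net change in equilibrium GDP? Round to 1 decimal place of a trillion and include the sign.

Expenditure multiplier = 1/(1 − MPC) = 1/(1 − 0.517) = 1/0.483 ≈ 2.07.
ΔG contributes k·ΔG = (+¥235 trillion) / 0.483 ≈ +¥486.5 trillion.
ΔT of +¥392 trillion changes first-round spending by −c·ΔT = −¥202.664 trillion, contributing k·(−c·ΔT) = (−¥202.664 trillion) / 0.483 ≈ −¥419.6 trillion.
Net ΔY = k(ΔG − c·ΔT) = (+¥32.336 trillion) / 0.483 ≈ +¥66.9 trillion.

+¥66.9 trillion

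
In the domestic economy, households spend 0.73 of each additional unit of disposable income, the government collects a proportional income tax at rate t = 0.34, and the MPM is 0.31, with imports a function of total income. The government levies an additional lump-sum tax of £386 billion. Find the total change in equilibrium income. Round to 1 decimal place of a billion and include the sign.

−£340.2 billion

A lump-sum tax change of +£386 billion shifts disposable income by −£386 billion; first-round consumption changes by −c × ΔT = −0.73 × (+£386 billion) = −£281.78 billion.
Expenditure multiplier = 1/(1 − c(1−t) + m) = 1/(1 − 0.73×0.66 + 0.31) = 1/0.8282 ≈ 1.207.
The tax multiplier is −c × k ≈ −0.881, so ΔY = k × (−c·ΔT) = (−£281.78 billion) / 0.8282 ≈ −£340.2 billion.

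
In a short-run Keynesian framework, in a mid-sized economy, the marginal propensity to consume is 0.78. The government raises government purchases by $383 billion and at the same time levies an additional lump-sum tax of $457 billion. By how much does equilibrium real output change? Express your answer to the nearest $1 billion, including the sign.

Expenditure multiplier = 1/(1 − MPC) = 1/(1 − 0.78) = 1/0.22 ≈ 4.545.
ΔG contributes k·ΔG = (+$383 billion) / 0.22 ≈ +$1,740.9 billion.
ΔT of +$457 billion changes first-round spending by −c·ΔT = −$356.46 billion, contributing k·(−c·ΔT) = (−$356.46 billion) / 0.22 ≈ −$1,620.3 billion.
Net ΔY = k(ΔG − c·ΔT) = (+$26.54 billion) / 0.22 ≈ +$121 billion.

+$121 billion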